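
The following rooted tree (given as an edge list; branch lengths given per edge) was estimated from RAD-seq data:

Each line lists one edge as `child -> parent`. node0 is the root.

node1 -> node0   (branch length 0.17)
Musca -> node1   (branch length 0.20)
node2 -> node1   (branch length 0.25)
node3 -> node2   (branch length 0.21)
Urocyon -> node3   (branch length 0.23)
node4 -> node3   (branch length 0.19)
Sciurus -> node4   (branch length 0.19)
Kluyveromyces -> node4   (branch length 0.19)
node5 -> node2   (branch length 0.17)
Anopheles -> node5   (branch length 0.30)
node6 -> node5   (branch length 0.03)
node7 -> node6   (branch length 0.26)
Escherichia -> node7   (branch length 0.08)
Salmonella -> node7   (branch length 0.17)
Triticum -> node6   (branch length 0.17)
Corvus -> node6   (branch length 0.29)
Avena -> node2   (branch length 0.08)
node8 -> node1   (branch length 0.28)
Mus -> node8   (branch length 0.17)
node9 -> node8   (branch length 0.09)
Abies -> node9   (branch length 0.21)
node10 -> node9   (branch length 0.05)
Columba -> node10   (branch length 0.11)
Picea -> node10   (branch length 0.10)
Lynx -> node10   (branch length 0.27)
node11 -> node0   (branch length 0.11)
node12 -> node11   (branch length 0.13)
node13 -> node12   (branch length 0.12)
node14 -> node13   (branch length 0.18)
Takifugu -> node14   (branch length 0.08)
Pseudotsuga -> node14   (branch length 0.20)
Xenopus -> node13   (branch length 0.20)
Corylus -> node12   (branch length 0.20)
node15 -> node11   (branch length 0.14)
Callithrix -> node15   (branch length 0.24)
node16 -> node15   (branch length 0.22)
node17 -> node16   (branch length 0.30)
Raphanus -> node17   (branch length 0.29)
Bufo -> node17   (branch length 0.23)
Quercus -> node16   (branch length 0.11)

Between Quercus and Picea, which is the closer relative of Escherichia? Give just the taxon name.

The MRCA of Escherichia and Picea subtends (Musca,((Urocyon,(Sciurus,Kluyveromyces)),(Anopheles,((Escherichia,Salmonella),Triticum,Corvus)),Avena),(Mus,(Abies,(Columba,Picea,Lynx)))) (15 taxa).
The MRCA of Escherichia and Quercus is the root, subtending the entire tree (23 taxa).
The first is nested inside the second, so Escherichia shares a more recent common ancestor with Picea.

Picea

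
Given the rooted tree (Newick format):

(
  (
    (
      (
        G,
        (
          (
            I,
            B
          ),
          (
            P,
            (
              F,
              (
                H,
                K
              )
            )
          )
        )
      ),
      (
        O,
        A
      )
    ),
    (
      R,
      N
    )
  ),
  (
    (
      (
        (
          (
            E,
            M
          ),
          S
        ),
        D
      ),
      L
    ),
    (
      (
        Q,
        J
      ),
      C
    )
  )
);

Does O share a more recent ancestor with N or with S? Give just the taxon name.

The MRCA of O and N subtends (((G,((I,B),(P,(F,(H,K))))),(O,A)),(R,N)) (11 taxa).
The MRCA of O and S is the root, subtending the entire tree (19 taxa).
The first is nested inside the second, so O shares a more recent common ancestor with N.

N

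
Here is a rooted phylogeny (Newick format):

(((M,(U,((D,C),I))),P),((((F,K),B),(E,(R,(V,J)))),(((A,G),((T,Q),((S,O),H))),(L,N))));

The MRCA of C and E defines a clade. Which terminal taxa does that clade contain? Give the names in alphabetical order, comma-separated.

A, B, C, D, E, F, G, H, I, J, K, L, M, N, O, P, Q, R, S, T, U, V

Tracing C: it sits inside (D,C).
Tracing E: it sits inside (E,(R,(V,J))).
The smallest clade enclosing both is the whole tree (their MRCA is the root), so the answer is all 22 tips in alphabetical order.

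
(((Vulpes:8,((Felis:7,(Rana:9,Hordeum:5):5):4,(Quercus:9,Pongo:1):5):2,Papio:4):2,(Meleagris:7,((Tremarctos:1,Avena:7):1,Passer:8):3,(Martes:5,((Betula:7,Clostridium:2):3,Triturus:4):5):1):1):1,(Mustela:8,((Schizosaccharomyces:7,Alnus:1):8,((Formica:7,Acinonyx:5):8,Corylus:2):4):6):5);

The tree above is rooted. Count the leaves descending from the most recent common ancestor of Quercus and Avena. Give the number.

The MRCA of Quercus and Avena is the node subtending ((Vulpes,((Felis,(Rana,Hordeum)),(Quercus,Pongo)),Papio),(Meleagris,((Tremarctos,Avena),Passer),(Martes,((Betula,Clostridium),Triturus)))).
That clade contains 15 terminal taxa: Avena, Betula, Clostridium, Felis, Hordeum, Martes, Meleagris, Papio, Passer, Pongo, Quercus, Rana, Tremarctos, Triturus, Vulpes.

15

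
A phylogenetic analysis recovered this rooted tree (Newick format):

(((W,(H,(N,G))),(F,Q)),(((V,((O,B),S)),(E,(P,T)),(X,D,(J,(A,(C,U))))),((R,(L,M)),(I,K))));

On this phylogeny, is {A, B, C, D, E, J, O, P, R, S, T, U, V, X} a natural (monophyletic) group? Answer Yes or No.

The MRCA of the listed taxa subtends (((V,((O,B),S)),(E,(P,T)),(X,D,(J,(A,(C,U))))),((R,(L,M)),(I,K))).
That clade also contains I, K, L, M, which are not in the proposed group, so the group is not monophyletic.

No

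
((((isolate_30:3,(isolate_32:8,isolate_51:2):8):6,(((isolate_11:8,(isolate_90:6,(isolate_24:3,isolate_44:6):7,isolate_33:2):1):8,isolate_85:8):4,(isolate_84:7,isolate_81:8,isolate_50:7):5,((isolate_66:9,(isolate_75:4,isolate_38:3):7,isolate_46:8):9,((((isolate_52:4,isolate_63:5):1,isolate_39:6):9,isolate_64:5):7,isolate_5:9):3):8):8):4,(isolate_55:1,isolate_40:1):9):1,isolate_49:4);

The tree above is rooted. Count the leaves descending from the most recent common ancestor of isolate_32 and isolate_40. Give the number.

23

The MRCA of isolate_32 and isolate_40 is the node subtending (((isolate_30,(isolate_32,isolate_51)),(((isolate_11,(isolate_90,(isolate_24,isolate_44),isolate_33)),isolate_85),(isolate_84,isolate_81,isolate_50),((isolate_66,(isolate_75,isolate_38),isolate_46),((((isolate_52,isolate_63),isolate_39),isolate_64),isolate_5)))),(isolate_55,isolate_40)).
That clade contains 23 terminal taxa: isolate_11, isolate_24, isolate_30, isolate_32, isolate_33, isolate_38, isolate_39, isolate_40, isolate_44, isolate_46, isolate_5, isolate_50, isolate_51, isolate_52, isolate_55, isolate_63, isolate_64, isolate_66, isolate_75, isolate_81, isolate_84, isolate_85, isolate_90.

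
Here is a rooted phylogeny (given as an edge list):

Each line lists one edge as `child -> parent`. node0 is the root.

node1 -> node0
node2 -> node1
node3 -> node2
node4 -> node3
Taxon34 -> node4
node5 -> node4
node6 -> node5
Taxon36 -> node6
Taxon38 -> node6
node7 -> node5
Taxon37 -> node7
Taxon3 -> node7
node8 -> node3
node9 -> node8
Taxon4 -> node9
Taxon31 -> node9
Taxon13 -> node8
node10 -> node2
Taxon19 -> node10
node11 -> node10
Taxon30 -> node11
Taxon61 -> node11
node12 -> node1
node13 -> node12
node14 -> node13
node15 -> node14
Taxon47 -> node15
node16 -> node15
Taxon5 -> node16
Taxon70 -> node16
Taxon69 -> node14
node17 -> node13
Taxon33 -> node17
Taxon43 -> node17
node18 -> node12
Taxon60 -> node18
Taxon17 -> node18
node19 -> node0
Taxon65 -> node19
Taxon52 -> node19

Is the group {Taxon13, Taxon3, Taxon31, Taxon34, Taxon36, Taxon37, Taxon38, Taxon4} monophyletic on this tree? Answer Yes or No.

Yes

The most recent common ancestor of these taxa subtends ((Taxon34,((Taxon36,Taxon38),(Taxon37,Taxon3))),((Taxon4,Taxon31),Taxon13)).
That clade has exactly 8 tips — every listed taxon and nothing else — so the group is monophyletic.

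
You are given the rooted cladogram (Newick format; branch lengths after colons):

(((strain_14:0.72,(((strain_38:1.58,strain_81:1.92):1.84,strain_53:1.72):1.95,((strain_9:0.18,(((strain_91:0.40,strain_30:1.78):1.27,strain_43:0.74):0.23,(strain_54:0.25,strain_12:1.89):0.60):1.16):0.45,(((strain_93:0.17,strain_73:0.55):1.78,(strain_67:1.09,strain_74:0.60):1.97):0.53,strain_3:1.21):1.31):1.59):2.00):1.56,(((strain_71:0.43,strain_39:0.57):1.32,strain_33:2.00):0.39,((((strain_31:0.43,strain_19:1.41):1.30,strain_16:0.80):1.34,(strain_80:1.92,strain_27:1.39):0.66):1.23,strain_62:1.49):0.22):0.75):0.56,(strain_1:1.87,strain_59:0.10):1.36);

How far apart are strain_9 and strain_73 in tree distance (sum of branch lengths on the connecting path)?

4.80

The path runs strain_9 → … → MRCA → … → strain_73; the MRCA is the node subtending ((strain_9,(((strain_91,strain_30),strain_43),(strain_54,strain_12))),(((strain_93,strain_73),(strain_67,strain_74)),strain_3)).
Branch lengths along that path: 0.18 + 0.45 + 1.31 + 0.53 + 1.78 + 0.55 = 4.80.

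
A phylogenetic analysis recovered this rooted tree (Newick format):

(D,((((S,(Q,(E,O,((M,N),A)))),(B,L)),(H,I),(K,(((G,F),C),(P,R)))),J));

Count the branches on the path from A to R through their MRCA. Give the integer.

10

The MRCA of A and R is the node subtending (((S,(Q,(E,O,((M,N),A)))),(B,L)),(H,I),(K,(((G,F),C),(P,R)))).
From A up to that node: 6 branches. From R up to the same node: 4 branches. Total: 6 + 4 = 10.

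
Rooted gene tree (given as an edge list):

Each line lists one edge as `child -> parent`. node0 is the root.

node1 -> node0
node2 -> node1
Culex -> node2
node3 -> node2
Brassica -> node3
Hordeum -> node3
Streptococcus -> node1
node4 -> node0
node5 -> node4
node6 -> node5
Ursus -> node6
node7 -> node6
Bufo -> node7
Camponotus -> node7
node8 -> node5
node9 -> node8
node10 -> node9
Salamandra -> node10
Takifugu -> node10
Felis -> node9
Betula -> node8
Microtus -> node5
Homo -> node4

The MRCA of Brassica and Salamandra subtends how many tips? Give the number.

The MRCA of Brassica and Salamandra is the root, so the clade is the entire tree.
That clade contains 13 terminal taxa: Betula, Brassica, Bufo, Camponotus, Culex, Felis, Homo, Hordeum, Microtus, Salamandra, Streptococcus, Takifugu, Ursus.

13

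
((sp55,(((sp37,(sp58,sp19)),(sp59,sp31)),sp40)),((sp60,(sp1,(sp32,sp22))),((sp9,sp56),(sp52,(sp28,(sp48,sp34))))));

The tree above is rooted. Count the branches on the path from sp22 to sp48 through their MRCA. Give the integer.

The MRCA of sp22 and sp48 is the node subtending ((sp60,(sp1,(sp32,sp22))),((sp9,sp56),(sp52,(sp28,(sp48,sp34))))).
From sp22 up to that node: 4 branches. From sp48 up to the same node: 5 branches. Total: 4 + 5 = 9.

9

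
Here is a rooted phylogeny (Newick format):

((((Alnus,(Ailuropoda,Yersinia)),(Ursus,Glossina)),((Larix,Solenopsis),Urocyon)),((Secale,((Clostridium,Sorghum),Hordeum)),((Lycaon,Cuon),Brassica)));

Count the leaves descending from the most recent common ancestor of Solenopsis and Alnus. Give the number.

The MRCA of Solenopsis and Alnus is the node subtending (((Alnus,(Ailuropoda,Yersinia)),(Ursus,Glossina)),((Larix,Solenopsis),Urocyon)).
That clade contains 8 terminal taxa: Ailuropoda, Alnus, Glossina, Larix, Solenopsis, Urocyon, Ursus, Yersinia.

8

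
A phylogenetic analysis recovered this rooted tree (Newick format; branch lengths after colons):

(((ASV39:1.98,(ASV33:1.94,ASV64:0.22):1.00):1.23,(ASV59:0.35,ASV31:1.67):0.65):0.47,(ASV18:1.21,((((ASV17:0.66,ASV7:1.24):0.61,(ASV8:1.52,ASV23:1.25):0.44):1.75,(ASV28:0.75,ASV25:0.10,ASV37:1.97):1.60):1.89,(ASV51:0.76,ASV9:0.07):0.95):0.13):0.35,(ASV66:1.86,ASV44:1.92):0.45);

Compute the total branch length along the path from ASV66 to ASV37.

8.25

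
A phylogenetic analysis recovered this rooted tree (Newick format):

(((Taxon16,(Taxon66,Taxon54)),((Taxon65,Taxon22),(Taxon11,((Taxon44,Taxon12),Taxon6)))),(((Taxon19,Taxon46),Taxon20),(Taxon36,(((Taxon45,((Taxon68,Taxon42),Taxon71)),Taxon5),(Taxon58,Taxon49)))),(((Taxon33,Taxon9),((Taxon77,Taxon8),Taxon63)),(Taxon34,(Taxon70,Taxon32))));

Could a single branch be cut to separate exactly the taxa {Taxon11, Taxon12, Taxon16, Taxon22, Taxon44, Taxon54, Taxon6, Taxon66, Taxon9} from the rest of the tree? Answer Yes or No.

No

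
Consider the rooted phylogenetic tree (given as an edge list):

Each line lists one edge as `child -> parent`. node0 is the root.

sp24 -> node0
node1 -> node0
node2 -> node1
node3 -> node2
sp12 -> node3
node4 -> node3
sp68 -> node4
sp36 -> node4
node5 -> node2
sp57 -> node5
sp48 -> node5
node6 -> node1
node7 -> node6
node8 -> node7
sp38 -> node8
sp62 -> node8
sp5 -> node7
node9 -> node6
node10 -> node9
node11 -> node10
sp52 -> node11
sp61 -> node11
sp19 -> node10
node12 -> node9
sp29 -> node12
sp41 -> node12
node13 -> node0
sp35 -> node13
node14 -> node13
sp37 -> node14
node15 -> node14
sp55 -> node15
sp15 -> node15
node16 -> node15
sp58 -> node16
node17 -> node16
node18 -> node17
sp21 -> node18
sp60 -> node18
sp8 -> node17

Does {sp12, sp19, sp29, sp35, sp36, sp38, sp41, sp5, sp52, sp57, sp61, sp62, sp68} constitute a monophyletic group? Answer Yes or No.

The MRCA of the listed taxa is the root, so the smallest clade containing them is the whole tree.
That clade also contains sp15, sp21, sp24, sp37, sp48, sp55, sp58, sp60, sp8, which are not in the proposed group, so the group is not monophyletic.

No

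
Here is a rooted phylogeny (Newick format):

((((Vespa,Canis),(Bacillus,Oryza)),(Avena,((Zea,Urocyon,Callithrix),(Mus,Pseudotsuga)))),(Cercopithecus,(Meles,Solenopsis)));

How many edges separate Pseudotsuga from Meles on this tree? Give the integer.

8

The MRCA of Pseudotsuga and Meles is the root of the tree.
From Pseudotsuga up to that node: 5 branches. From Meles up to the same node: 3 branches. Total: 5 + 3 = 8.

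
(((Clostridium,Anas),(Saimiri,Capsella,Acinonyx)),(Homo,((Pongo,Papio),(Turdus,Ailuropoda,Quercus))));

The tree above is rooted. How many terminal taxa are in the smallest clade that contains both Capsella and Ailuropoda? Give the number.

11

The MRCA of Capsella and Ailuropoda is the root, so the clade is the entire tree.
That clade contains 11 terminal taxa: Acinonyx, Ailuropoda, Anas, Capsella, Clostridium, Homo, Papio, Pongo, Quercus, Saimiri, Turdus.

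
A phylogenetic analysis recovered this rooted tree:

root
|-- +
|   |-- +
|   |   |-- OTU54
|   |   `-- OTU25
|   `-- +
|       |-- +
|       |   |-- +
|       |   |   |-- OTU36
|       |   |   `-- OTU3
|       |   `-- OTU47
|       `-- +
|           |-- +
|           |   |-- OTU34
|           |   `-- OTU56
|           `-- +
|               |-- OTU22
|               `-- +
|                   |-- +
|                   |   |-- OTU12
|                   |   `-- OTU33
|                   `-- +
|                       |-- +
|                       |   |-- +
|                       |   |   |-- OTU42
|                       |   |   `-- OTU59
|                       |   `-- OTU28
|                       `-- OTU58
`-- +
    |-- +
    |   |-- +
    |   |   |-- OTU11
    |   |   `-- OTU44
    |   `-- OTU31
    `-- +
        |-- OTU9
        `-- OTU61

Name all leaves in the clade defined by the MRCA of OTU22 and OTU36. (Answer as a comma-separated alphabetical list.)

OTU12, OTU22, OTU28, OTU3, OTU33, OTU34, OTU36, OTU42, OTU47, OTU56, OTU58, OTU59

Tracing OTU22: it sits inside (OTU22,((OTU12,OTU33),(((OTU42,OTU59),OTU28),OTU58))).
Tracing OTU36: it sits inside (OTU36,OTU3).
The smallest clade enclosing both is (((OTU36,OTU3),OTU47),((OTU34,OTU56),(OTU22,((OTU12,OTU33),(((OTU42,OTU59),OTU28),OTU58))))); the answer is its 12 terminal taxa in alphabetical order.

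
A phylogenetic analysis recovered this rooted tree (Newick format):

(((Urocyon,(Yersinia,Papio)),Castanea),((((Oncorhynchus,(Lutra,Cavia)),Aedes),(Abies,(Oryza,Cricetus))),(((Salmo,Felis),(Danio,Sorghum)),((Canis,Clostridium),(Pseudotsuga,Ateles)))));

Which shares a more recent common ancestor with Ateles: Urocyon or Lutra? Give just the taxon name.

Lutra

The MRCA of Ateles and Lutra subtends ((((Oncorhynchus,(Lutra,Cavia)),Aedes),(Abies,(Oryza,Cricetus))),(((Salmo,Felis),(Danio,Sorghum)),((Canis,Clostridium),(Pseudotsuga,Ateles)))) (15 taxa).
The MRCA of Ateles and Urocyon is the root, subtending the entire tree (19 taxa).
The first is nested inside the second, so Ateles shares a more recent common ancestor with Lutra.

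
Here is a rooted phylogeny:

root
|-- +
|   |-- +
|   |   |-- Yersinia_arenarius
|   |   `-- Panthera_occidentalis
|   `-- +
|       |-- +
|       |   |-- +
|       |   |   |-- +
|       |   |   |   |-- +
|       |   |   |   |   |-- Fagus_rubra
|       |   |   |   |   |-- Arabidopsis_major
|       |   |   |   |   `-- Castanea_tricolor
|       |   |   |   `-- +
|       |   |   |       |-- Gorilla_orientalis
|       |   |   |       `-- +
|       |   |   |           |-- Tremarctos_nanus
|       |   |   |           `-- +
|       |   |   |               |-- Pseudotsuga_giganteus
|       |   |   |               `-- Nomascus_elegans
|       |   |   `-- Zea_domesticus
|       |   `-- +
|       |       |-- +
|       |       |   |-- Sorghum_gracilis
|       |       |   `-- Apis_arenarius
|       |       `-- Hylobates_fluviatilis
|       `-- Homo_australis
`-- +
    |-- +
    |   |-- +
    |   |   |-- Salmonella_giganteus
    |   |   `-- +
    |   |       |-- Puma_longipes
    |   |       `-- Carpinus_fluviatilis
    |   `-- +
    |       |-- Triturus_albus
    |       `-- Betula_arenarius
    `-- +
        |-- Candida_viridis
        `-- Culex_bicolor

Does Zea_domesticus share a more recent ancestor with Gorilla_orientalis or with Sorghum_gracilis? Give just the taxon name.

The MRCA of Zea_domesticus and Gorilla_orientalis subtends (((Fagus_rubra,Arabidopsis_major,Castanea_tricolor),(Gorilla_orientalis,(Tremarctos_nanus,(Pseudotsuga_giganteus,Nomascus_elegans)))),Zea_domesticus) (8 taxa).
The MRCA of Zea_domesticus and Sorghum_gracilis subtends ((((Fagus_rubra,Arabidopsis_major,Castanea_tricolor),(Gorilla_orientalis,(Tremarctos_nanus,(Pseudotsuga_giganteus,Nomascus_elegans)))),Zea_domesticus),((Sorghum_gracilis,Apis_arenarius),Hylobates_fluviatilis)) (11 taxa).
The first is nested inside the second, so Zea_domesticus shares a more recent common ancestor with Gorilla_orientalis.

Gorilla_orientalis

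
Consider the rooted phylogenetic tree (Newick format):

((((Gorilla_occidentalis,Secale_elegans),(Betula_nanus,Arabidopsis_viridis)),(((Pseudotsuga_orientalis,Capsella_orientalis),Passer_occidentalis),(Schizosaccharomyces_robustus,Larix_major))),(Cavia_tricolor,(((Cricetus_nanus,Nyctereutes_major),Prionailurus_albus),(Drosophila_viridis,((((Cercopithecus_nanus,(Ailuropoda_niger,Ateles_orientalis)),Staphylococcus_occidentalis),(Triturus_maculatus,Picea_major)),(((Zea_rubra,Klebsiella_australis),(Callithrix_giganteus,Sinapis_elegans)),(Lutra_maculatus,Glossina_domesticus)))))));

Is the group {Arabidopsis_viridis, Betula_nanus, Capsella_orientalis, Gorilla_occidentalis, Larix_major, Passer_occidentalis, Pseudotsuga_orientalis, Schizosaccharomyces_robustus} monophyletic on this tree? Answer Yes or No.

The MRCA of the listed taxa subtends (((Gorilla_occidentalis,Secale_elegans),(Betula_nanus,Arabidopsis_viridis)),(((Pseudotsuga_orientalis,Capsella_orientalis),Passer_occidentalis),(Schizosaccharomyces_robustus,Larix_major))).
That clade also contains Secale_elegans, which is not in the proposed group, so the group is not monophyletic.

No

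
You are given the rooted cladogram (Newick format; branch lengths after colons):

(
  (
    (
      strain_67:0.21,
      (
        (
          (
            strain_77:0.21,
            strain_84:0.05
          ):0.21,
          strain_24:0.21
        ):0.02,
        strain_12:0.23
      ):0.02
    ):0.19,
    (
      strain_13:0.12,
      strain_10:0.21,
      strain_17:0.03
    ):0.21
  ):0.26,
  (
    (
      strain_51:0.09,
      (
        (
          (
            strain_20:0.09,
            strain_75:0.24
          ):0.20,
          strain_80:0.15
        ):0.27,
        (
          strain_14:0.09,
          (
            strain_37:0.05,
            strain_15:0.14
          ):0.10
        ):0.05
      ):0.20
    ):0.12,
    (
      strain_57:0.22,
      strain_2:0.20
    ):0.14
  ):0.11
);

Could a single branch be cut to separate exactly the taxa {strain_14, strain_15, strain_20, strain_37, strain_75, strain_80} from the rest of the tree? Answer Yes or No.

Yes

The most recent common ancestor of these taxa subtends (((strain_20,strain_75),strain_80),(strain_14,(strain_37,strain_15))).
That clade has exactly 6 tips — every listed taxon and nothing else — so the group is monophyletic.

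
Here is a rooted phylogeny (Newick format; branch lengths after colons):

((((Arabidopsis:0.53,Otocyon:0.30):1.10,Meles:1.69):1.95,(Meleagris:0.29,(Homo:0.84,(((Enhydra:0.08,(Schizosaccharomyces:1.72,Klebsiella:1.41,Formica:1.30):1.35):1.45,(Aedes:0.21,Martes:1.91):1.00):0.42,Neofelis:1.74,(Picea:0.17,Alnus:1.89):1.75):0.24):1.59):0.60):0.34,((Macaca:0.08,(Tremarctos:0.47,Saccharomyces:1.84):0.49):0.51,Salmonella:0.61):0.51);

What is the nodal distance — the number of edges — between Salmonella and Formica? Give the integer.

10

The MRCA of Salmonella and Formica is the root of the tree.
From Salmonella up to that node: 2 branches. From Formica up to the same node: 8 branches. Total: 2 + 8 = 10.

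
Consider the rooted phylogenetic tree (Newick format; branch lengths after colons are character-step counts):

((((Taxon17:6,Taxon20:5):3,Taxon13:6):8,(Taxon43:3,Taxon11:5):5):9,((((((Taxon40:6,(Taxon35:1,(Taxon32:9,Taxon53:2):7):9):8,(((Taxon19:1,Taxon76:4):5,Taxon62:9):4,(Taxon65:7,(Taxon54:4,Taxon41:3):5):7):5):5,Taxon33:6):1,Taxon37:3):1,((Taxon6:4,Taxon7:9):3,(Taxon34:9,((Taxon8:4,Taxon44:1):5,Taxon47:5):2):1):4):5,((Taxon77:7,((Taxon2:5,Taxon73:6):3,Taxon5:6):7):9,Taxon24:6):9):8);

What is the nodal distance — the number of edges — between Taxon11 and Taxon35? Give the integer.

11

The MRCA of Taxon11 and Taxon35 is the root of the tree.
From Taxon11 up to that node: 3 branches. From Taxon35 up to the same node: 8 branches. Total: 3 + 8 = 11.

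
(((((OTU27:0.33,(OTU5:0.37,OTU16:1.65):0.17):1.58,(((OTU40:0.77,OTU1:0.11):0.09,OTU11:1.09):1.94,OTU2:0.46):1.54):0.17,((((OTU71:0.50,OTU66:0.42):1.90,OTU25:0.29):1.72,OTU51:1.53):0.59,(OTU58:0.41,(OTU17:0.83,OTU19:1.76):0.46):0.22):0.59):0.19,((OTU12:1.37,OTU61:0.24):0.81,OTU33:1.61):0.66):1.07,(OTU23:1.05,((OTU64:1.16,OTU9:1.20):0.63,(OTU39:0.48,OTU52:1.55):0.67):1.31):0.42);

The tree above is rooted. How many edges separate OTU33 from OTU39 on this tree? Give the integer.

7

The MRCA of OTU33 and OTU39 is the root of the tree.
From OTU33 up to that node: 3 branches. From OTU39 up to the same node: 4 branches. Total: 3 + 4 = 7.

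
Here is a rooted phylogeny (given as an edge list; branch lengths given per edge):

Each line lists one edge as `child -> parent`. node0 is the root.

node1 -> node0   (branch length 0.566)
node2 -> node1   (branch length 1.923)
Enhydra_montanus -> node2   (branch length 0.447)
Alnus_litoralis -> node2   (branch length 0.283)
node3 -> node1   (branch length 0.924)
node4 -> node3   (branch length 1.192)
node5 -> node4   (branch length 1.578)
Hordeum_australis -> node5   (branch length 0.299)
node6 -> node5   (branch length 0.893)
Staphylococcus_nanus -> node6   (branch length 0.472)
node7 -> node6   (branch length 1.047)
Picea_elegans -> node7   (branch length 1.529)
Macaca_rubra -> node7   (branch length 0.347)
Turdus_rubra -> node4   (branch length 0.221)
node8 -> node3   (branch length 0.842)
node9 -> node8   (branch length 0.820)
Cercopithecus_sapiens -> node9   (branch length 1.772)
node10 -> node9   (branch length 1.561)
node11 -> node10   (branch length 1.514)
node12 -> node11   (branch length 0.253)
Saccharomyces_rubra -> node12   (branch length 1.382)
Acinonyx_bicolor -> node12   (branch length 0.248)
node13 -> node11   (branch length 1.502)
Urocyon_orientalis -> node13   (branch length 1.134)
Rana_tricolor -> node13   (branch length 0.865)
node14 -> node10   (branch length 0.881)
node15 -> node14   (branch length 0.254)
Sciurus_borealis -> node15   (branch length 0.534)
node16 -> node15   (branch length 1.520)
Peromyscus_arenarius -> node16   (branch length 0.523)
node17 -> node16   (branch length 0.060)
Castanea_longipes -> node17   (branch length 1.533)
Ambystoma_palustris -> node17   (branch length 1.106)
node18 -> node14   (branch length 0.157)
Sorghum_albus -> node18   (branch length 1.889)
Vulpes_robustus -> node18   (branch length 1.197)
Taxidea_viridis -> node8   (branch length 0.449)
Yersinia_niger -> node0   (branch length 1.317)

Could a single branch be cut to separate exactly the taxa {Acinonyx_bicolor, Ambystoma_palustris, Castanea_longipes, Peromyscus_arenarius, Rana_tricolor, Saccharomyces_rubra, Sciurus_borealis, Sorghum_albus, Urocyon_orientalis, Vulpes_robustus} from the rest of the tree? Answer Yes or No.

Yes

The most recent common ancestor of these taxa subtends (((Saccharomyces_rubra,Acinonyx_bicolor),(Urocyon_orientalis,Rana_tricolor)),((Sciurus_borealis,(Peromyscus_arenarius,(Castanea_longipes,Ambystoma_palustris))),(Sorghum_albus,Vulpes_robustus))).
That clade has exactly 10 tips — every listed taxon and nothing else — so the group is monophyletic.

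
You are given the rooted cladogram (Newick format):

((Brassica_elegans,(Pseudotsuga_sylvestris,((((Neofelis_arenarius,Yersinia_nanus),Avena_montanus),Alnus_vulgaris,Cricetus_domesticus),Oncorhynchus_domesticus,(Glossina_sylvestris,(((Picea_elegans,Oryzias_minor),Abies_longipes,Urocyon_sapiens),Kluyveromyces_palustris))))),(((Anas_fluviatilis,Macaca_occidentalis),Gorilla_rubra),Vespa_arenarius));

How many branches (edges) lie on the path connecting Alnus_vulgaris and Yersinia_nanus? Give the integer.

4

The MRCA of Alnus_vulgaris and Yersinia_nanus is the node subtending (((Neofelis_arenarius,Yersinia_nanus),Avena_montanus),Alnus_vulgaris,Cricetus_domesticus).
From Alnus_vulgaris up to that node: 1 branch. From Yersinia_nanus up to the same node: 3 branches. Total: 1 + 3 = 4.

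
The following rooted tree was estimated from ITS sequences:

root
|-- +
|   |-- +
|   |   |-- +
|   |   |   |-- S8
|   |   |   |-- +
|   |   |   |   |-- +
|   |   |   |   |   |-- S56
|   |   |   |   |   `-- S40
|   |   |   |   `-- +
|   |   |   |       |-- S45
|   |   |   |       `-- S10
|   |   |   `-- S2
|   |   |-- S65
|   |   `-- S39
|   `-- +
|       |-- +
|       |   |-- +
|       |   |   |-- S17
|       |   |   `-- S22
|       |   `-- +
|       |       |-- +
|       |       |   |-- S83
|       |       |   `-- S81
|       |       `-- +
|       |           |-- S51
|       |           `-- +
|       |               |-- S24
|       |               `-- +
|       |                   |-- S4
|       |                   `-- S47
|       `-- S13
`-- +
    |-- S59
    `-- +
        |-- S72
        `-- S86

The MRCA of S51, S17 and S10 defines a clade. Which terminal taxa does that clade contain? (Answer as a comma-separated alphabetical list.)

S10, S13, S17, S2, S22, S24, S39, S4, S40, S45, S47, S51, S56, S65, S8, S81, S83

Tracing S51: it sits inside (S51,(S24,(S4,S47))).
Tracing S17: it sits inside (S17,S22).
Tracing S10: it sits inside (S45,S10).
The smallest clade enclosing all 3 is (((S8,((S56,S40),(S45,S10)),S2),S65,S39),(((S17,S22),((S83,S81),(S51,(S24,(S4,S47))))),S13)); the answer is its 17 terminal taxa in alphabetical order.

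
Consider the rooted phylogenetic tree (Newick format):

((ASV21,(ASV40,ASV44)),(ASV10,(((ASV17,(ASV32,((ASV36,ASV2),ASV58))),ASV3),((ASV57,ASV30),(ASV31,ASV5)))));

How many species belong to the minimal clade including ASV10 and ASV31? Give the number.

11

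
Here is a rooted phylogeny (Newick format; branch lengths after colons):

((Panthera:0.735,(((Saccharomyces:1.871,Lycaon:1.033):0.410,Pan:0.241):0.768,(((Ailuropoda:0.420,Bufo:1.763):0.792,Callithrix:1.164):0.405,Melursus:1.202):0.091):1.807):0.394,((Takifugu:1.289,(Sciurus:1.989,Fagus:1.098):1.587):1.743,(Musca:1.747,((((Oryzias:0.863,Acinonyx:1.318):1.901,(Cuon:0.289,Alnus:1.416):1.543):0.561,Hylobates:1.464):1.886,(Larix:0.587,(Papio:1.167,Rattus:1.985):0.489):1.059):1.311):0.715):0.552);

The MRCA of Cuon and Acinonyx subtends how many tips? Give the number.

The MRCA of Cuon and Acinonyx is the node subtending ((Oryzias,Acinonyx),(Cuon,Alnus)).
That clade contains 4 terminal taxa: Acinonyx, Alnus, Cuon, Oryzias.

4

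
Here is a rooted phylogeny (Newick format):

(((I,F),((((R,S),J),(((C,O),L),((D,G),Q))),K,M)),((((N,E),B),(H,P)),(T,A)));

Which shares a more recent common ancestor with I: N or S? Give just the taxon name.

The MRCA of I and S subtends ((I,F),((((R,S),J),(((C,O),L),((D,G),Q))),K,M)) (13 taxa).
The MRCA of I and N is the root, subtending the entire tree (20 taxa).
The first is nested inside the second, so I shares a more recent common ancestor with S.

S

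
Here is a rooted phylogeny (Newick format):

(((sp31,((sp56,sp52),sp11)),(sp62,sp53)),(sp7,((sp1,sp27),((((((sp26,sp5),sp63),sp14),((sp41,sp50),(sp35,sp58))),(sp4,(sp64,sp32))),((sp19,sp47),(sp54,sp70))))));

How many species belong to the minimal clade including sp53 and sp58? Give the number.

24

The MRCA of sp53 and sp58 is the root, so the clade is the entire tree.
That clade contains 24 terminal taxa: sp1, sp11, sp14, sp19, sp26, sp27, sp31, sp32, sp35, sp4, sp41, sp47, sp5, sp50, sp52, sp53, sp54, sp56, sp58, sp62, sp63, sp64, sp7, sp70.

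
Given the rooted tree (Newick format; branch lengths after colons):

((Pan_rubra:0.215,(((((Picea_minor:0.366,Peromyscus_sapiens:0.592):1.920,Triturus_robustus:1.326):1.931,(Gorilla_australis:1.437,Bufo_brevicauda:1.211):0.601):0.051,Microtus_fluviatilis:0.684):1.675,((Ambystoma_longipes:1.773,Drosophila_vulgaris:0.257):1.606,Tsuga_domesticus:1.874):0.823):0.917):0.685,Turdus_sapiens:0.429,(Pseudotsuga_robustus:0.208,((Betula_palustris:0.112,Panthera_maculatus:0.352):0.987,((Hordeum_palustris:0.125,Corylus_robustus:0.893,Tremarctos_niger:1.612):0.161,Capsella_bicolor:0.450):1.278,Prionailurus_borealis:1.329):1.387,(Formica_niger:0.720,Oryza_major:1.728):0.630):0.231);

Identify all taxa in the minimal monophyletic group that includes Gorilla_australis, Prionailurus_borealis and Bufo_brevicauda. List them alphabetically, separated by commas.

Tracing Gorilla_australis: it sits inside (Gorilla_australis,Bufo_brevicauda).
Tracing Prionailurus_borealis: it sits inside ((Betula_palustris,Panthera_maculatus),((Hordeum_palustris,Corylus_robustus,Tremarctos_niger),Capsella_bicolor),Prionailurus_borealis).
Tracing Bufo_brevicauda: it sits inside (Gorilla_australis,Bufo_brevicauda).
The smallest clade enclosing all 3 is the whole tree (their MRCA is the root), so the answer is all 21 tips in alphabetical order.

Ambystoma_longipes, Betula_palustris, Bufo_brevicauda, Capsella_bicolor, Corylus_robustus, Drosophila_vulgaris, Formica_niger, Gorilla_australis, Hordeum_palustris, Microtus_fluviatilis, Oryza_major, Pan_rubra, Panthera_maculatus, Peromyscus_sapiens, Picea_minor, Prionailurus_borealis, Pseudotsuga_robustus, Tremarctos_niger, Triturus_robustus, Tsuga_domesticus, Turdus_sapiens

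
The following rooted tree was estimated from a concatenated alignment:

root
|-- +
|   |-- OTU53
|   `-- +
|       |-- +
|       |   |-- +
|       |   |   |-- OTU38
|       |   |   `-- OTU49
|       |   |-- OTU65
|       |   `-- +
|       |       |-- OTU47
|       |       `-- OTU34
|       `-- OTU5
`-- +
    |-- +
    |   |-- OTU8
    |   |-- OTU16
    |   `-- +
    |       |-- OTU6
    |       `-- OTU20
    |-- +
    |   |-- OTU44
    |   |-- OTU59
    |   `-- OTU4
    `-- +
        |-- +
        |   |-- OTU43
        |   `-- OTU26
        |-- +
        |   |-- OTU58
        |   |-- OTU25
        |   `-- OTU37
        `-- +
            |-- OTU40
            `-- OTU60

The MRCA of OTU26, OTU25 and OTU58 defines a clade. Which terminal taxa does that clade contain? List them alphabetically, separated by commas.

Tracing OTU26: it sits inside (OTU43,OTU26).
Tracing OTU25: it sits inside (OTU58,OTU25,OTU37).
Tracing OTU58: it sits inside (OTU58,OTU25,OTU37).
The smallest clade enclosing all 3 is ((OTU43,OTU26),(OTU58,OTU25,OTU37),(OTU40,OTU60)); the answer is its 7 terminal taxa in alphabetical order.

OTU25, OTU26, OTU37, OTU40, OTU43, OTU58, OTU60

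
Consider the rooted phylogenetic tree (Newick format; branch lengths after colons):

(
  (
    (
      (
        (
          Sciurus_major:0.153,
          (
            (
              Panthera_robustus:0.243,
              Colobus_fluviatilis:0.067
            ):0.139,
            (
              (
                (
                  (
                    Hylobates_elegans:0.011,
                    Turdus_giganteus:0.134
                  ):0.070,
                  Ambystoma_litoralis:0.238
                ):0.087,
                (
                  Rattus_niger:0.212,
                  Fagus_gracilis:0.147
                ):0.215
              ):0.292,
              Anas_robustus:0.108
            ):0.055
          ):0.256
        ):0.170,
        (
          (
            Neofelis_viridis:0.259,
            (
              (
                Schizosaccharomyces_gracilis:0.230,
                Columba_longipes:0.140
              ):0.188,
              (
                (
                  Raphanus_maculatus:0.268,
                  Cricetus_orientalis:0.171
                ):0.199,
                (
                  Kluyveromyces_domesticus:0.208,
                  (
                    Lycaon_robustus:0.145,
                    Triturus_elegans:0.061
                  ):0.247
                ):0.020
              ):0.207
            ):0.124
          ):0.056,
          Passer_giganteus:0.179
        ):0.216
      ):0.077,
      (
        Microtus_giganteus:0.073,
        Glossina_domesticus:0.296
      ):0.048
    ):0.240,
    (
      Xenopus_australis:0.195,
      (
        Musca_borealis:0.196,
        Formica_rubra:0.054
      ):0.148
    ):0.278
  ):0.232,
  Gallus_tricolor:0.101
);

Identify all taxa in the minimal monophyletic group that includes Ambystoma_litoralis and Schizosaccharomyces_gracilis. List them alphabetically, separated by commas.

Ambystoma_litoralis, Anas_robustus, Colobus_fluviatilis, Columba_longipes, Cricetus_orientalis, Fagus_gracilis, Hylobates_elegans, Kluyveromyces_domesticus, Lycaon_robustus, Neofelis_viridis, Panthera_robustus, Passer_giganteus, Raphanus_maculatus, Rattus_niger, Schizosaccharomyces_gracilis, Sciurus_major, Triturus_elegans, Turdus_giganteus

Tracing Ambystoma_litoralis: it sits inside ((Hylobates_elegans,Turdus_giganteus),Ambystoma_litoralis).
Tracing Schizosaccharomyces_gracilis: it sits inside (Schizosaccharomyces_gracilis,Columba_longipes).
The smallest clade enclosing both is ((Sciurus_major,((Panthera_robustus,Colobus_fluviatilis),((((Hylobates_elegans,Turdus_giganteus),Ambystoma_litoralis),(Rattus_niger,Fagus_gracilis)),Anas_robustus))),((Neofelis_viridis,((Schizosaccharomyces_gracilis,Columba_longipes),((Raphanus_maculatus,Cricetus_orientalis),(Kluyveromyces_domesticus,(Lycaon_robustus,Triturus_elegans))))),Passer_giganteus)); the answer is its 18 terminal taxa in alphabetical order.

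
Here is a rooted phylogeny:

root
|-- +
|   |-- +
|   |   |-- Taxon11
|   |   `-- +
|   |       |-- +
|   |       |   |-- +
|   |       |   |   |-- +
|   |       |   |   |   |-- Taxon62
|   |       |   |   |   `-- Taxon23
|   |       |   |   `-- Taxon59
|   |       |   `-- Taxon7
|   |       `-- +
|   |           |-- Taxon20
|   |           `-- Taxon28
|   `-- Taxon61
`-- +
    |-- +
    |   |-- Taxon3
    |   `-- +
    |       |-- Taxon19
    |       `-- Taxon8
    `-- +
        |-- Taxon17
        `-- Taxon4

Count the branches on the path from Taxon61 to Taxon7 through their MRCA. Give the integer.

The MRCA of Taxon61 and Taxon7 is the node subtending ((Taxon11,((((Taxon62,Taxon23),Taxon59),Taxon7),(Taxon20,Taxon28))),Taxon61).
From Taxon61 up to that node: 1 branch. From Taxon7 up to the same node: 4 branches. Total: 1 + 4 = 5.

5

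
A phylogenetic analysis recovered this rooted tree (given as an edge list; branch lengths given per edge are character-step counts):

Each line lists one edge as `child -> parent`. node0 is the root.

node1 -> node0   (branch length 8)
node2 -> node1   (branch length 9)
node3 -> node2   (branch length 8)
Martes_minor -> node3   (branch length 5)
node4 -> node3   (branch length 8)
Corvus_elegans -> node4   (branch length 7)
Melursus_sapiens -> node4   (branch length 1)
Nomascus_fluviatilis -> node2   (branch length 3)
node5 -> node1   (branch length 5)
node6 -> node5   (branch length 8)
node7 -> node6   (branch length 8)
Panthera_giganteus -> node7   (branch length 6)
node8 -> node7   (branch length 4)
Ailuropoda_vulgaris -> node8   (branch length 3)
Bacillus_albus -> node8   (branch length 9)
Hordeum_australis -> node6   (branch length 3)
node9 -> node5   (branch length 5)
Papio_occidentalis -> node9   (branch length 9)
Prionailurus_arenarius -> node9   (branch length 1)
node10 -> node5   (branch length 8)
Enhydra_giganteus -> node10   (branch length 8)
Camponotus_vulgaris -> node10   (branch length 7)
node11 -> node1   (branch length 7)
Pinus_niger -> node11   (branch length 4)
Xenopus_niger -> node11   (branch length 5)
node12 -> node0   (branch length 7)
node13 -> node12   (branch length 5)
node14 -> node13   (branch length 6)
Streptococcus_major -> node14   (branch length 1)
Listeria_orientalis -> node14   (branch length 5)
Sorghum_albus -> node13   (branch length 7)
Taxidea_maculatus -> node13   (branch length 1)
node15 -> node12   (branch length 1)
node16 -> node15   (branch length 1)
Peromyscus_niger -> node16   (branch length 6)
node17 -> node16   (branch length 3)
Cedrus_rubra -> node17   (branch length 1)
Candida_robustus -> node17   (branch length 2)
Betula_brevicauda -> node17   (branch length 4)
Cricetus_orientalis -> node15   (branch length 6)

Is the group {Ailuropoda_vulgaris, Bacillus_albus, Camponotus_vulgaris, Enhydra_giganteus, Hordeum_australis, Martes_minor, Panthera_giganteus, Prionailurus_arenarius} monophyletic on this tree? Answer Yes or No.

No

The MRCA of the listed taxa subtends (((Martes_minor,(Corvus_elegans,Melursus_sapiens)),Nomascus_fluviatilis),(((Panthera_giganteus,(Ailuropoda_vulgaris,Bacillus_albus)),Hordeum_australis),(Papio_occidentalis,Prionailurus_arenarius),(Enhydra_giganteus,Camponotus_vulgaris)),(Pinus_niger,Xenopus_niger)).
That clade also contains Corvus_elegans, Melursus_sapiens, Nomascus_fluviatilis, Papio_occidentalis, Pinus_niger, Xenopus_niger, which are not in the proposed group, so the group is not monophyletic.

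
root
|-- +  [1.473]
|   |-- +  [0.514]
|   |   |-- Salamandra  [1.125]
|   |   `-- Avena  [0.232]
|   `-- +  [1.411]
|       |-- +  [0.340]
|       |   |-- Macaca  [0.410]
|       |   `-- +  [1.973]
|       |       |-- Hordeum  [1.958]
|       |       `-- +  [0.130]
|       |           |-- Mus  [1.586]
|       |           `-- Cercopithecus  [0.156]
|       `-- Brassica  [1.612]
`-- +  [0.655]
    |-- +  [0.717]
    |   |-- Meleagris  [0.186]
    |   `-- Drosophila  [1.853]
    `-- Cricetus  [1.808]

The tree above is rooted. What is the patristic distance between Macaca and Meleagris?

5.192

The path runs Macaca → … → MRCA → … → Meleagris; the MRCA is the root of the tree.
Branch lengths along that path: 0.410 + 0.340 + 1.411 + 1.473 + 0.655 + 0.717 + 0.186 = 5.192.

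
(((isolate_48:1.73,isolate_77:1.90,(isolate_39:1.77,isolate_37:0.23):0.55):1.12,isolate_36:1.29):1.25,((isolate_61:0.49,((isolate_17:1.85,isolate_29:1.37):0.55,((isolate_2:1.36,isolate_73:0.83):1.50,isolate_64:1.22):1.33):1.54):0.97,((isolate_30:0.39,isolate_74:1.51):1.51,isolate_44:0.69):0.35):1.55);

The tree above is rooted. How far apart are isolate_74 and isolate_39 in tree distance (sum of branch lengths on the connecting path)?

The path runs isolate_74 → … → MRCA → … → isolate_39; the MRCA is the root of the tree.
Branch lengths along that path: 1.51 + 1.51 + 0.35 + 1.55 + 1.25 + 1.12 + 0.55 + 1.77 = 9.61.

9.61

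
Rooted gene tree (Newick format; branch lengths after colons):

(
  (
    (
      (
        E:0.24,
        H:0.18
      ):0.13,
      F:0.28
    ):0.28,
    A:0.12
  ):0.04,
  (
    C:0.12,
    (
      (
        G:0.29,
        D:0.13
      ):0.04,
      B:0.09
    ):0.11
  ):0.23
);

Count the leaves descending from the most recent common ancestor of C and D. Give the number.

4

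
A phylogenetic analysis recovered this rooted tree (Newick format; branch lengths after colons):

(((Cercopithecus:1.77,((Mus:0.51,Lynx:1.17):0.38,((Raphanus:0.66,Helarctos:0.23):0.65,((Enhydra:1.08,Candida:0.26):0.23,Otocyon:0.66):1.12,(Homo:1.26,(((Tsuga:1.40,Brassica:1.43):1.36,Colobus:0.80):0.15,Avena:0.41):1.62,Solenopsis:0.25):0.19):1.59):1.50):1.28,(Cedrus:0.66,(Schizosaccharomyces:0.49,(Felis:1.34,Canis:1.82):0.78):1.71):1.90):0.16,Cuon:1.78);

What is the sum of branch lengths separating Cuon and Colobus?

9.07

The path runs Cuon → … → MRCA → … → Colobus; the MRCA is the root of the tree.
Branch lengths along that path: 1.78 + 0.16 + 1.28 + 1.50 + 1.59 + 0.19 + 1.62 + 0.15 + 0.80 = 9.07.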